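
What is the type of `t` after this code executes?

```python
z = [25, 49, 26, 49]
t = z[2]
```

Indexing a list of ints returns int (z[2] = 26)

int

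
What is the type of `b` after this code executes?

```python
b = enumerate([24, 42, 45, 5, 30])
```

enumerate() returns an enumerate iterator object

enumerate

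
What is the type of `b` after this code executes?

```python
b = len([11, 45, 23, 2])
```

len() always returns int

int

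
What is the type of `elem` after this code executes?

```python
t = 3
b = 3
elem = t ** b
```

int ** positive int returns int (3 ** 3 = 27)

int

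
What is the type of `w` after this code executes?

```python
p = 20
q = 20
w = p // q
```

int // int returns int (20 // 20 = 1)

int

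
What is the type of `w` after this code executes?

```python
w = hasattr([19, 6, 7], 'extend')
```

hasattr() returns bool

bool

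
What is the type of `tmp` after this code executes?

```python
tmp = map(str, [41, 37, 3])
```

map() returns a map iterator object

map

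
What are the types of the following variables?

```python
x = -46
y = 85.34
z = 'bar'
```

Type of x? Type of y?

x is int; y is float

int, float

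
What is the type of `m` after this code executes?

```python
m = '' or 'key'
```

'or' returns first truthy value ('key', which is str)

str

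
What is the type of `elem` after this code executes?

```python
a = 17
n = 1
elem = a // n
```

int // int returns int (17 // 1 = 17)

int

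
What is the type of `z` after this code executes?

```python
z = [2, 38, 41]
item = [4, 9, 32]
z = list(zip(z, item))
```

list(zip(...)) returns a list of tuples

list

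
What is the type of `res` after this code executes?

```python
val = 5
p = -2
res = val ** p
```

int ** negative int returns float

float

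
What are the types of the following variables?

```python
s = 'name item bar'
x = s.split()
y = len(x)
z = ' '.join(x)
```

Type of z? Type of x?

str.join() returns str; str.split() returns list

str, list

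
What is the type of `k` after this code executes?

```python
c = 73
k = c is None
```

'is' comparison returns bool

bool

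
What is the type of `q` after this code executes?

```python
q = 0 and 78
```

'and' returns the first falsy value (0, which is int)

int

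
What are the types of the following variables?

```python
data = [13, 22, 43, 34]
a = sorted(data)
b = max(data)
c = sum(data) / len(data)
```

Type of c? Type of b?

int / int returns float; max of ints returns int

float, int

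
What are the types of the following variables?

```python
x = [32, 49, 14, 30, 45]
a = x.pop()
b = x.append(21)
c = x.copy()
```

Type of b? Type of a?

list.append() returns None; list.pop() returns the element (int)

NoneType, int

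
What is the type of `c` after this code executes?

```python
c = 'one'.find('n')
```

str.find() returns int (index, or -1)

int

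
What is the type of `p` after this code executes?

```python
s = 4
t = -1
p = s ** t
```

int ** negative int returns float

float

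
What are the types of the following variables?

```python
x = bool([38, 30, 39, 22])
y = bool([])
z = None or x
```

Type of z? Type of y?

None or <bool> returns the bool; bool() returns bool

bool, bool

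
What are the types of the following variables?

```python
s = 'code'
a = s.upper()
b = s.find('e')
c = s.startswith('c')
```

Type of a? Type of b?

str.upper() returns str; str.find() returns int

str, int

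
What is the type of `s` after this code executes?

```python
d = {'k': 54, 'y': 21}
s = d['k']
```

Accessing dict[str, int] with key 'k' returns int value 54

int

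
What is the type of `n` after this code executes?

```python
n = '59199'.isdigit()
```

str.isdigit() returns bool

bool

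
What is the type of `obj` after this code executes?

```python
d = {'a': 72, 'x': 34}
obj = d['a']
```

Accessing dict[str, int] with key 'a' returns int value 72

int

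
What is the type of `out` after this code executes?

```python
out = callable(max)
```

callable() returns bool

bool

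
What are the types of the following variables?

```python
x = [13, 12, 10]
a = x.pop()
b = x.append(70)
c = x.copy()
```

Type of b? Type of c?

list.append() returns None; list.copy() returns list

NoneType, list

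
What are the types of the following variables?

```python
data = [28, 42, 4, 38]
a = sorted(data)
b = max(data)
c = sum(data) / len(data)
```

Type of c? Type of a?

int / int returns float; sorted() returns list

float, list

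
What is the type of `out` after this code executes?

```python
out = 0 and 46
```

'and' returns the first falsy value (0, which is int)

int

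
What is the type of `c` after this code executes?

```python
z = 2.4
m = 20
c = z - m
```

float - int returns float (2.4 - 20 = -17.6)

float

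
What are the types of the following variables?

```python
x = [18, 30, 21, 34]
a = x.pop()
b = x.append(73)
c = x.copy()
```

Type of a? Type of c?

list.pop() returns the element (int); list.copy() returns list

int, list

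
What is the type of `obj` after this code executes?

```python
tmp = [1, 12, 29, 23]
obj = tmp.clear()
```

list.clear() returns None

NoneType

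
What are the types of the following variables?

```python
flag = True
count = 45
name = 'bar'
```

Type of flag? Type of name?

flag is bool; name is str

bool, str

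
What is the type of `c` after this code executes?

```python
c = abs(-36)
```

abs() of int returns int

int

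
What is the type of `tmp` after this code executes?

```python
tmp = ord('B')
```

ord() returns int (Unicode code point)

int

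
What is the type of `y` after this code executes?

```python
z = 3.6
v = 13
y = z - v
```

float - int returns float (3.6 - 13 = -9.4)

float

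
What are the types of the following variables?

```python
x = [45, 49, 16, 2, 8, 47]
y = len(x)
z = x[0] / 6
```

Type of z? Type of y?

int / int returns float; len() returns int

float, int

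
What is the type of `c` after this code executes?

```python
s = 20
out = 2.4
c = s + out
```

int + float returns float (20 + 2.4 = 22.4)

float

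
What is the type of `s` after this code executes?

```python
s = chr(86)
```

chr() returns str (single character)

str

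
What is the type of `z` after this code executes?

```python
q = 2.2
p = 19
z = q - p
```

float - int returns float (2.2 - 19 = -16.8)

float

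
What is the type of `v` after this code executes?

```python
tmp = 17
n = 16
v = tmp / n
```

int / int always returns float in Python 3 (17 / 16 = 1.0625)

float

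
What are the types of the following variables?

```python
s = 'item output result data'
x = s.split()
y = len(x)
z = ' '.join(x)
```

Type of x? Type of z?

str.split() returns list; str.join() returns str

list, str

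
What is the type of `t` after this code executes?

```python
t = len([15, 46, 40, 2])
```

len() always returns int

int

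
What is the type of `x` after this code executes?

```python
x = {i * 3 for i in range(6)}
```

A set comprehension {expr for x in iterable} produces a set

set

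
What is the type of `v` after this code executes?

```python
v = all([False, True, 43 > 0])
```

all() returns bool

bool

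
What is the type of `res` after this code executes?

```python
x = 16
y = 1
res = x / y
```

int / int always returns float in Python 3 (16 / 1 = 16)

float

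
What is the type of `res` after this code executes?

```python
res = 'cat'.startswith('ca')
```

str.startswith() returns bool

bool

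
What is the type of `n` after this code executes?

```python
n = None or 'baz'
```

'or' with None returns the other value ('baz', str)

str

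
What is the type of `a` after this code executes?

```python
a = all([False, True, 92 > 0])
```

all() returns bool

bool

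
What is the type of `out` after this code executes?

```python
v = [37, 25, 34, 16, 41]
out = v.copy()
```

list.copy() returns list

list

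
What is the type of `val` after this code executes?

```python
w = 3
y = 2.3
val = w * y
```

int * float returns float (3 * 2.3 = 6.9)

float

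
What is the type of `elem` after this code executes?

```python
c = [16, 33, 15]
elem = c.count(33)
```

list.count() returns int

int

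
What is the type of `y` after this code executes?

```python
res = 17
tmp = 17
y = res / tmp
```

int / int always returns float in Python 3 (17 / 17 = 1)

float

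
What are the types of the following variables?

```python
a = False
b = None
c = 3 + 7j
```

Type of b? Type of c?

b is NoneType; c is complex

NoneType, complex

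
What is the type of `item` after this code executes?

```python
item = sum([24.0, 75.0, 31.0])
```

sum() of floats returns float

float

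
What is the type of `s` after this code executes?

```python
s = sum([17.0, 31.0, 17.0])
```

sum() of floats returns float

float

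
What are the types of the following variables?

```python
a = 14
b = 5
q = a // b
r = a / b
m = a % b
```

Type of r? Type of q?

int / int returns float; int // int returns int

float, int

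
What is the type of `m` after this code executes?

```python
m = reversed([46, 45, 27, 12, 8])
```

reversed() on a list returns a list_reverseiterator

list_reverseiterator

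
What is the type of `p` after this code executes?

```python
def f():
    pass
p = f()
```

A function with no return statement returns None

NoneType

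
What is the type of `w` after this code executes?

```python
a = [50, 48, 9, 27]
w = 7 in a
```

'in' operator returns bool

bool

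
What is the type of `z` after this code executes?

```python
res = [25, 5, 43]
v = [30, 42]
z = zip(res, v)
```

zip() returns a zip iterator object

zip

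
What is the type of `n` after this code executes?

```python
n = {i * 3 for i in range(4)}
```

A set comprehension {expr for x in iterable} produces a set

set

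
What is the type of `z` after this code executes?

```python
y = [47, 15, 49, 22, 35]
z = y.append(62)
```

list.append() returns None (mutates in place)

NoneType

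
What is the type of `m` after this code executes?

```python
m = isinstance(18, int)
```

isinstance() returns bool

bool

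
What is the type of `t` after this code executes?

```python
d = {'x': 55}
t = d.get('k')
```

dict.get() returns None when key 'k' is not found and no default given

NoneType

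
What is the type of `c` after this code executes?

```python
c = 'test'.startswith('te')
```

str.startswith() returns bool

bool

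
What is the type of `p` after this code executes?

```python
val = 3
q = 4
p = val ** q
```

int ** positive int returns int (3 ** 4 = 81)

int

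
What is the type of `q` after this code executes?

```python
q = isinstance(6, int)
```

isinstance() returns bool

bool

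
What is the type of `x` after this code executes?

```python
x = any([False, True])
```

any() returns bool

bool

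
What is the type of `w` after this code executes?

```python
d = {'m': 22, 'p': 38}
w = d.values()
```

.values() returns a dict_values view object

dict_values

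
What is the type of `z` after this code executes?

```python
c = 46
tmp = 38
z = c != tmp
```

Comparison operators return bool

bool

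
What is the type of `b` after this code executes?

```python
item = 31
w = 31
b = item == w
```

Equality comparison returns bool

bool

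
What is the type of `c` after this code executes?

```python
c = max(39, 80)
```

max() of ints returns int

int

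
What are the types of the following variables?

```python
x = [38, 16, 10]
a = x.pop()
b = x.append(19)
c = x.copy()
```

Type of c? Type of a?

list.copy() returns list; list.pop() returns the element (int)

list, int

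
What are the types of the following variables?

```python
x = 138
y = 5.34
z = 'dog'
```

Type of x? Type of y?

x is int; y is float

int, float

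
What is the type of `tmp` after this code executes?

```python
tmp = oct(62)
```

oct() returns str representation

str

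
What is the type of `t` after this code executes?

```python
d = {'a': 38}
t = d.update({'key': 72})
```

dict.update() returns None

NoneType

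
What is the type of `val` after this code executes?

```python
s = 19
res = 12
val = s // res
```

int // int returns int (19 // 12 = 1)

int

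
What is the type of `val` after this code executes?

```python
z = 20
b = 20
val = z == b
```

Equality comparison returns bool

bool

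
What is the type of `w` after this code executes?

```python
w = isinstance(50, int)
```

isinstance() returns bool

bool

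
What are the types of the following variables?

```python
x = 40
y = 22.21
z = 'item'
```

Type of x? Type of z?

x is int; z is str

int, str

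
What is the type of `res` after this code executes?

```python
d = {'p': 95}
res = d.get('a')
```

dict.get() returns None when key 'a' is not found and no default given

NoneType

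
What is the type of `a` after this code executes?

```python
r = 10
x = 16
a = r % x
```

int % int returns int (10 % 16 = 10)

int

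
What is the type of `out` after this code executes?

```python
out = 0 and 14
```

'and' returns the first falsy value (0, which is int)

int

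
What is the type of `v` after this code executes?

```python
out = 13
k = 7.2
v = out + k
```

int + float returns float (13 + 7.2 = 20.2)

float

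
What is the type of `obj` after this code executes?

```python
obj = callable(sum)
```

callable() returns bool

bool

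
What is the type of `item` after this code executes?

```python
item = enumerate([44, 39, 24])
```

enumerate() returns an enumerate iterator object

enumerate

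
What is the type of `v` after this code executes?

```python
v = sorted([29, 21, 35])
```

sorted() always returns list

list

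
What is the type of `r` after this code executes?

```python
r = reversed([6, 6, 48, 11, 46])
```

reversed() on a list returns a list_reverseiterator

list_reverseiterator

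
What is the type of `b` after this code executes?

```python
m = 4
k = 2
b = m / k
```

int / int always returns float in Python 3 (4 / 2 = 2)

float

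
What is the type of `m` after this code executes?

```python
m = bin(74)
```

bin() returns str representation

str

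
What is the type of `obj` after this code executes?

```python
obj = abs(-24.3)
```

abs() of float returns float

float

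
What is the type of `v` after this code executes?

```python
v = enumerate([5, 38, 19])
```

enumerate() returns an enumerate iterator object

enumerate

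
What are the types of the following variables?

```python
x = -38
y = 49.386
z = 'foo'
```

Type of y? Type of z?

y is float; z is str

float, str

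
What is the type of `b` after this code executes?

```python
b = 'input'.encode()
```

str.encode() returns bytes

bytes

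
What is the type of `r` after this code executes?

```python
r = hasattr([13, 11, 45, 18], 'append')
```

hasattr() returns bool

bool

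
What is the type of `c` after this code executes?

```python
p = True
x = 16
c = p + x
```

bool + int returns int (True is 1, so 1 + 16 = 17)

int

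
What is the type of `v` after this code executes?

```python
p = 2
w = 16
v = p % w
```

int % int returns int (2 % 16 = 2)

int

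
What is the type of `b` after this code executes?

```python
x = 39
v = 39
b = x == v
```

Equality comparison returns bool

bool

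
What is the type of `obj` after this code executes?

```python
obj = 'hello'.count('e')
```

str.count() returns int

int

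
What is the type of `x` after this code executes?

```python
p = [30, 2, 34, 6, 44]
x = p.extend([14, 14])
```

list.extend() returns None

NoneType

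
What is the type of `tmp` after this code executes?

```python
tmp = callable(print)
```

callable() returns bool

bool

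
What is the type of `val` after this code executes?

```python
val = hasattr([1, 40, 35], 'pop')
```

hasattr() returns bool

bool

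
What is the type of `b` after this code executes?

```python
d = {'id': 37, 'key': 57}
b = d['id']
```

Accessing dict[str, int] with key 'id' returns int value 37

int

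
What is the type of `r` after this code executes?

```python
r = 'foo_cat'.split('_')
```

str.split() returns list

list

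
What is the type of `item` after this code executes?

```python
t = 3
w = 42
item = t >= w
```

Comparison operators return bool

bool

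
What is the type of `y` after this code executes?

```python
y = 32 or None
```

'or' returns first truthy value (32, int)

int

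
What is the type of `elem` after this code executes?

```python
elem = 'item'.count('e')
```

str.count() returns int

int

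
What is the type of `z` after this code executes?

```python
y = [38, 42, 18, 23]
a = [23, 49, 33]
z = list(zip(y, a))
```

list(zip(...)) returns a list of tuples

list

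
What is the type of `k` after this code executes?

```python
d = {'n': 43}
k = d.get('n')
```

dict.get() returns the value (int) when key is found

int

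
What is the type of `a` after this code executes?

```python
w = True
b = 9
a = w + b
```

bool + int returns int (True is 1, so 1 + 9 = 10)

int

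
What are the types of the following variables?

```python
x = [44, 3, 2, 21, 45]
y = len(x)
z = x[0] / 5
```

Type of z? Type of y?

int / int returns float; len() returns int

float, int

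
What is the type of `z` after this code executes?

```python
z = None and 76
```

'and' returns first falsy value (None)

NoneType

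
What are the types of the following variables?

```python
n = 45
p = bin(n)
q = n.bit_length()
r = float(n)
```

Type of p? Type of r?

bin() returns str; float() returns float

str, float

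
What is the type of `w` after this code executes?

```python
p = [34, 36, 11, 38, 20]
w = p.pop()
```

list.pop() returns the popped element (int here)

int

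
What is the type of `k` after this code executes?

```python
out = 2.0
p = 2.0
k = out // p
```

float // float returns float (floor division preserves float type)

float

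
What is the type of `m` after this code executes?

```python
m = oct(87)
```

oct() returns str representation

str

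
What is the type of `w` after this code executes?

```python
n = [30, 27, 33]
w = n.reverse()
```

list.reverse() returns None

NoneType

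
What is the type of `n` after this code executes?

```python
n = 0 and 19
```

'and' returns the first falsy value (0, which is int)

int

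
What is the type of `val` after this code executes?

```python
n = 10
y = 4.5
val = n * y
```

int * float returns float (10 * 4.5 = 45.0)

float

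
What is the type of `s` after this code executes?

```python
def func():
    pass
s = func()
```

A function with no return statement returns None

NoneType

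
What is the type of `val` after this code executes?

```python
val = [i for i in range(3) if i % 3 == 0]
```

A list comprehension [...] produces a list

list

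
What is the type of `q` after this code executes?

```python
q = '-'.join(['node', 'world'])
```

str.join() returns str

str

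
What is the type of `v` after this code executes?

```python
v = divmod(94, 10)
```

divmod() returns a tuple (quotient, remainder)

tuple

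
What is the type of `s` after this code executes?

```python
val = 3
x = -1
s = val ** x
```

int ** negative int returns float

float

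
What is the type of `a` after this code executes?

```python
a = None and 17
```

'and' returns first falsy value (None)

NoneType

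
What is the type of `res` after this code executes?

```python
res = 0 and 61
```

'and' returns the first falsy value (0, which is int)

int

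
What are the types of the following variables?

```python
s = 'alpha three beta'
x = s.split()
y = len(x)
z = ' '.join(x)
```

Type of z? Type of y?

str.join() returns str; len() returns int

str, int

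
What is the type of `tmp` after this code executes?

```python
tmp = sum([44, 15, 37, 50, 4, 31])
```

sum() of ints returns int

int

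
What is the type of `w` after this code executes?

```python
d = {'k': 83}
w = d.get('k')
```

dict.get() returns the value (int) when key is found

int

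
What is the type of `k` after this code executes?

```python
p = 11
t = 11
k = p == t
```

Equality comparison returns bool

bool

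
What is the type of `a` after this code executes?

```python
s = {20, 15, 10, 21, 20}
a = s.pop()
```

Popping from a set of ints returns int

int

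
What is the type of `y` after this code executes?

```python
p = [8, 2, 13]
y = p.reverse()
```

list.reverse() returns None

NoneType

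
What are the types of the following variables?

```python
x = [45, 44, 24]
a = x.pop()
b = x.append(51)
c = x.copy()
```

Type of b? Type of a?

list.append() returns None; list.pop() returns the element (int)

NoneType, int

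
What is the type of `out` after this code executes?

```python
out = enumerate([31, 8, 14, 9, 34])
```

enumerate() returns an enumerate iterator object

enumerate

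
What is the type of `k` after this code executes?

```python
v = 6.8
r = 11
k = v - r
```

float - int returns float (6.8 - 11 = -4.2)

float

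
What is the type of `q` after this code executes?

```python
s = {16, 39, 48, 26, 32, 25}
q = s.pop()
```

Popping from a set of ints returns int

int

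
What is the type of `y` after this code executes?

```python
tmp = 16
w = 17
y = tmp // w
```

int // int returns int (16 // 17 = 0)

int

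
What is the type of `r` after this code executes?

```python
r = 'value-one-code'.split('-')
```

str.split() returns list

list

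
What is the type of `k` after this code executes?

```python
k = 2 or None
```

'or' returns first truthy value (2, int)

int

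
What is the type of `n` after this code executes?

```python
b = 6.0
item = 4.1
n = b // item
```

float // float returns float (floor division preserves float type)

float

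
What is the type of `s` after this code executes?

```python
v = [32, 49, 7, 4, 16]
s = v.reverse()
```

list.reverse() returns None

NoneType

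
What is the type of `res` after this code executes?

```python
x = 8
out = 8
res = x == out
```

Equality comparison returns bool

bool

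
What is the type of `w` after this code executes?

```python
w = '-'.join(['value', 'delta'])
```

str.join() returns str

str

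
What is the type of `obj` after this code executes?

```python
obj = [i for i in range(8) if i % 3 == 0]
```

A list comprehension [...] produces a list

list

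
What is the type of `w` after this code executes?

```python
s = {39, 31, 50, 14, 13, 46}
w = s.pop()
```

Popping from a set of ints returns int

int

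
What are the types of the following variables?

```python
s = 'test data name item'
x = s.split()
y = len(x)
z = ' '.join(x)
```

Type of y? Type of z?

len() returns int; str.join() returns str

int, str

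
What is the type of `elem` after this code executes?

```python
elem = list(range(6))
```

list(range(...)) returns list

list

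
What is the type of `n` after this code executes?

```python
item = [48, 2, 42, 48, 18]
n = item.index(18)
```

list.index() returns int

int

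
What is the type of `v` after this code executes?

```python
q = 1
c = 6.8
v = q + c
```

int + float returns float (1 + 6.8 = 7.8)

float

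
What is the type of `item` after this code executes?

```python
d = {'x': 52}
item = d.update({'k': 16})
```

dict.update() returns None

NoneType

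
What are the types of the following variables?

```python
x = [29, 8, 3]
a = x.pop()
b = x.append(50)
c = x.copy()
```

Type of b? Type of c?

list.append() returns None; list.copy() returns list

NoneType, list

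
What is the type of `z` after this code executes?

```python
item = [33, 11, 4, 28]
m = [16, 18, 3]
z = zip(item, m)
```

zip() returns a zip iterator object

zip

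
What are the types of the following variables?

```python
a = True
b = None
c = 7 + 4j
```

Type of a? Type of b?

a is bool; b is NoneType

bool, NoneType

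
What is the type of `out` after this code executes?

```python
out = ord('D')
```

ord() returns int (Unicode code point)

int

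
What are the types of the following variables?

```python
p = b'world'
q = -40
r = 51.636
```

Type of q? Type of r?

q is int; r is float

int, float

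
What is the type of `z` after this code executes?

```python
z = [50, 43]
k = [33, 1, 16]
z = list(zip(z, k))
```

list(zip(...)) returns a list of tuples

list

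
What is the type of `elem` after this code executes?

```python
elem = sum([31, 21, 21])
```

sum() of ints returns int

int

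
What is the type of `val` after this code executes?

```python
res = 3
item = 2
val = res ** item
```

int ** positive int returns int (3 ** 2 = 9)

int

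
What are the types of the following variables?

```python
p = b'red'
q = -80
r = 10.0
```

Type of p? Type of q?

p is bytes; q is int

bytes, int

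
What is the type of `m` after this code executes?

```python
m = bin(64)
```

bin() returns str representation

str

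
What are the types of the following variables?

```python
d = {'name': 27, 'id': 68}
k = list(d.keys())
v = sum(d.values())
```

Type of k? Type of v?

list(...) returns list; sum of int values returns int

list, int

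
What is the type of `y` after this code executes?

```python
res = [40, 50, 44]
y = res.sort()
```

list.sort() returns None (sorts in place)

NoneType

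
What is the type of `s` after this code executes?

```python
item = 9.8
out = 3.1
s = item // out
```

float // float returns float (floor division preserves float type)

float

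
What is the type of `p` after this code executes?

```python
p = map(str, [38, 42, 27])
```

map() returns a map iterator object

map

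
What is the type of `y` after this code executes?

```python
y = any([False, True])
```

any() returns bool

bool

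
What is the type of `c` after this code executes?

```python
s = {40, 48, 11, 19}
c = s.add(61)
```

set.add() returns None (mutates in place)

NoneType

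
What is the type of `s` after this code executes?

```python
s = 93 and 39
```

'and' returns the last value when all truthy (39, which is int)

int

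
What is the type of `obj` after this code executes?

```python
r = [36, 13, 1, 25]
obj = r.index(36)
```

list.index() returns int

int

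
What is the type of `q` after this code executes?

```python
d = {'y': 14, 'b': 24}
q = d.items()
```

dict.items() returns a dict_items view

dict_items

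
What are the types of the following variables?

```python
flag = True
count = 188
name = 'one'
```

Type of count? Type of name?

count is int; name is str

int, str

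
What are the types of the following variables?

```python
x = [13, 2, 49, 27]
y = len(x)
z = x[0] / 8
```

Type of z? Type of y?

int / int returns float; len() returns int

float, int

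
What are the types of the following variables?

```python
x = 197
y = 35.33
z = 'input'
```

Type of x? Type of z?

x is int; z is str

int, str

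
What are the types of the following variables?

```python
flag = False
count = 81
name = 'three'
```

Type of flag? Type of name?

flag is bool; name is str

bool, str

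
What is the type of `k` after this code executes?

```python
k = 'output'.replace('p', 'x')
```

str.replace() returns str

str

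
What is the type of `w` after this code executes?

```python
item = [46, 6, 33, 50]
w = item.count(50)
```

list.count() returns int

int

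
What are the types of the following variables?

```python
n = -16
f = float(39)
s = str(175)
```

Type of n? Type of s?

n is int; s is str

int, str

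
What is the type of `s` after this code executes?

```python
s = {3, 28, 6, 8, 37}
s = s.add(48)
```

set.add() returns None (mutates in place)

NoneType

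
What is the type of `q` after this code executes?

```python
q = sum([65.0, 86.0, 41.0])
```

sum() of floats returns float

float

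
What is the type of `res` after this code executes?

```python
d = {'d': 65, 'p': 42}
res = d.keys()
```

.keys() returns a dict_keys view object

dict_keys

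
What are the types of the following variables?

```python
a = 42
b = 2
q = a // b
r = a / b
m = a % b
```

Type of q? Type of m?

int // int returns int; int % int returns int

int, int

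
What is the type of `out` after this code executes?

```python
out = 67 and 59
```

'and' returns the last value when all truthy (59, which is int)

int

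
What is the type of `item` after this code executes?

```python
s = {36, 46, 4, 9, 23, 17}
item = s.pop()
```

Popping from a set of ints returns int

int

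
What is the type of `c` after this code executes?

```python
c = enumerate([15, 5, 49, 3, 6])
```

enumerate() returns an enumerate iterator object

enumerate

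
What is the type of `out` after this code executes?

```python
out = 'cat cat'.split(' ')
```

str.split() returns list

list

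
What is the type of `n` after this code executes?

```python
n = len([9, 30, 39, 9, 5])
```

len() always returns int

int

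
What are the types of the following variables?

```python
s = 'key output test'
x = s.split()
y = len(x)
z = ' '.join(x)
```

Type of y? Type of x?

len() returns int; str.split() returns list

int, list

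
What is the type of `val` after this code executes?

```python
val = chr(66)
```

chr() returns str (single character)

str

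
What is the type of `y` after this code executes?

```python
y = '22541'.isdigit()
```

str.isdigit() returns bool

bool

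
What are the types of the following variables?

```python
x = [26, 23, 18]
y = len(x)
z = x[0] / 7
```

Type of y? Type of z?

len() returns int; int / int returns float

int, float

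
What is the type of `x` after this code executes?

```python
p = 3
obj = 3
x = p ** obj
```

int ** positive int returns int (3 ** 3 = 27)

int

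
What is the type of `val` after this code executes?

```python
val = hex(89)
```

hex() returns str representation

str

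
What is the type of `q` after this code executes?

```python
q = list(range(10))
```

list(range(...)) returns list

list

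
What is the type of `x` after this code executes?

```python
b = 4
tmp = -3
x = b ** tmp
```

int ** negative int returns float

float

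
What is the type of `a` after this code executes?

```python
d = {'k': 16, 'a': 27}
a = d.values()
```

.values() returns a dict_values view object

dict_values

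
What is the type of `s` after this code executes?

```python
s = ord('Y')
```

ord() returns int (Unicode code point)

int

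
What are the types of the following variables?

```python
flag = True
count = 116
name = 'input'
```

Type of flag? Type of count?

flag is bool; count is int

bool, int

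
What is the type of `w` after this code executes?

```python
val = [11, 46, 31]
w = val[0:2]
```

Slicing a list always returns a list

list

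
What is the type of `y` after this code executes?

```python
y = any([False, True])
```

any() returns bool

bool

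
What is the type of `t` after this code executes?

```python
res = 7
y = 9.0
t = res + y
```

int + float returns float (7 + 9.0 = 16.0)

float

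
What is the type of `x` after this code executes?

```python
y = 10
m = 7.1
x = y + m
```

int + float returns float (10 + 7.1 = 17.1)

float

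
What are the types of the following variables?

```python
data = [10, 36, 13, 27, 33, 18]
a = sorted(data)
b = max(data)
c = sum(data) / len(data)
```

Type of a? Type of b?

sorted() returns list; max of ints returns int

list, int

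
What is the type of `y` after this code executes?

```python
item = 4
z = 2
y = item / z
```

int / int always returns float in Python 3 (4 / 2 = 2)

float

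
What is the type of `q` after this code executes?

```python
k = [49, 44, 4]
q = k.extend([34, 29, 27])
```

list.extend() returns None

NoneType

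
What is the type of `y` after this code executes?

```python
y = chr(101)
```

chr() returns str (single character)

str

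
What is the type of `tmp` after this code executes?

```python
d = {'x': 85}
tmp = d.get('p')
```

dict.get() returns None when key 'p' is not found and no default given

NoneType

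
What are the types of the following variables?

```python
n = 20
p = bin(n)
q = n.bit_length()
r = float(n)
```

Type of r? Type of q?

float() returns float; int.bit_length() returns int

float, int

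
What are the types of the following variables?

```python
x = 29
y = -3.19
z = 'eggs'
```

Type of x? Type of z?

x is int; z is str

int, str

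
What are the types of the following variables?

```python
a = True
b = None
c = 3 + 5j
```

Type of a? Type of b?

a is bool; b is NoneType

bool, NoneType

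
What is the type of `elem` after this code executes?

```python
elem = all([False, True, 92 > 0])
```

all() returns bool

bool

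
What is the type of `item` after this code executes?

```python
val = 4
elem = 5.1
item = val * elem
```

int * float returns float (4 * 5.1 = 20.4)

float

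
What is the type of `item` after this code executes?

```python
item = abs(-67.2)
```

abs() of float returns float

float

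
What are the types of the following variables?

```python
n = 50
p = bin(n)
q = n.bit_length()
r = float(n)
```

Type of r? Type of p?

float() returns float; bin() returns str

float, str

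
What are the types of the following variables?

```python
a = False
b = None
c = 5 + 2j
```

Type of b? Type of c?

b is NoneType; c is complex

NoneType, complex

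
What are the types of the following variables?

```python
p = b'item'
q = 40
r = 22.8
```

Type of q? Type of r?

q is int; r is float

int, float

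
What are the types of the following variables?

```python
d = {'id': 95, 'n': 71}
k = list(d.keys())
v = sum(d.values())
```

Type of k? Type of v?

list(...) returns list; sum of int values returns int

list, int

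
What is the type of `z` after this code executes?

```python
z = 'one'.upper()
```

str.upper() returns str

str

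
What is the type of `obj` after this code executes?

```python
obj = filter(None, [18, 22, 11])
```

filter() returns a filter iterator object

filter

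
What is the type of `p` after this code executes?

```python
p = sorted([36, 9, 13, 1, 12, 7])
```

sorted() always returns list

list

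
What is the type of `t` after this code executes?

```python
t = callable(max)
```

callable() returns bool

bool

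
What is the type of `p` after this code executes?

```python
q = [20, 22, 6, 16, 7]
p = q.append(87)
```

list.append() returns None (mutates in place)

NoneType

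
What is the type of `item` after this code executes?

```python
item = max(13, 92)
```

max() of ints returns int

int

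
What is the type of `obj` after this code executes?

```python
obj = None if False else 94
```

Ternary: condition is False, else branch (94) taken → int

int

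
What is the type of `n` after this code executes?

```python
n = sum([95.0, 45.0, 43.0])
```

sum() of floats returns float

float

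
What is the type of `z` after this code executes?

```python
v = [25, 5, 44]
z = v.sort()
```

list.sort() returns None (sorts in place)

NoneType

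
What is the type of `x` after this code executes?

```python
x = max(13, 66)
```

max() of ints returns int

int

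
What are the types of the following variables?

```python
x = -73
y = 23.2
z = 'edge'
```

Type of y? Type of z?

y is float; z is str

float, str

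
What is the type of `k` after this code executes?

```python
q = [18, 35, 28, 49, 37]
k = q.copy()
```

list.copy() returns list

list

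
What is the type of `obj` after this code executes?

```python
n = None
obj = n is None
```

'is' comparison returns bool

bool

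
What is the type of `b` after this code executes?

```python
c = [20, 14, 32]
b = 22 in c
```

'in' operator returns bool

bool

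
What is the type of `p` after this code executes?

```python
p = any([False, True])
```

any() returns bool

bool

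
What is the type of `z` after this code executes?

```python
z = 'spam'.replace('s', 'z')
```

str.replace() returns str

str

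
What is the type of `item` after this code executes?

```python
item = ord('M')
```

ord() returns int (Unicode code point)

int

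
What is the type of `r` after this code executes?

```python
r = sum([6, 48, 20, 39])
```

sum() of ints returns int

int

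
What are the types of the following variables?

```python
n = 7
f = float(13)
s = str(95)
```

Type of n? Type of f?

n is int; f is float

int, float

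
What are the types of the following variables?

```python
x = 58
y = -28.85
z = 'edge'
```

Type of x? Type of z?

x is int; z is str

int, str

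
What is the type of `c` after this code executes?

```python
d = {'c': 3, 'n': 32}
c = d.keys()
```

.keys() returns a dict_keys view object

dict_keys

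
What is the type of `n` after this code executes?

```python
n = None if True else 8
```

Ternary: condition is True, if branch (None) taken → NoneType

NoneType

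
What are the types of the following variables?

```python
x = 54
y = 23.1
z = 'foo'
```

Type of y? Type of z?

y is float; z is str

float, str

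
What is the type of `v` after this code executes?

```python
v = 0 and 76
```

'and' returns the first falsy value (0, which is int)

int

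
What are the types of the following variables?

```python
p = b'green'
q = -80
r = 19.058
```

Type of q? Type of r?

q is int; r is float

int, float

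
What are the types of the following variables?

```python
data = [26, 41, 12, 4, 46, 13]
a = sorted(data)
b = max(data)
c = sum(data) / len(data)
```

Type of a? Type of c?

sorted() returns list; int / int returns float

list, float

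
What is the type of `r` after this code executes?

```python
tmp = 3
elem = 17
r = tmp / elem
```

int / int always returns float in Python 3 (3 / 17 = 0.176471)

float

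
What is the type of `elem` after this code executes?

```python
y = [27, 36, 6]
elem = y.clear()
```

list.clear() returns None

NoneType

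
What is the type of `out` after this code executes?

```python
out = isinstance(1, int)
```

isinstance() returns bool

bool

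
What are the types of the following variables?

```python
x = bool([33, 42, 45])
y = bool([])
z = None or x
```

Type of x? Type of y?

bool() returns bool; bool() returns bool

bool, bool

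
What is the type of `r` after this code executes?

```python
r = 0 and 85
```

'and' returns the first falsy value (0, which is int)

int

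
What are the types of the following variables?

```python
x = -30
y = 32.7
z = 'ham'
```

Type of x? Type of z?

x is int; z is str

int, str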